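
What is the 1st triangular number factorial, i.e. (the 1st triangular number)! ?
Convert the 1st triangular number (triangular index) → 1×2/2 = 1 (decimal)
Compute 1! = 1
1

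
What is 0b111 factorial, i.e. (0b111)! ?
Convert 0b111 (binary) → 4 + 2 + 1 = 7 (decimal)
Compute 7! = 5040
5040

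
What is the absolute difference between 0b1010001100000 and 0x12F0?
Convert 0b1010001100000 (binary) → 4096 + 1024 + 64 + 32 = 5216 (decimal)
Convert 0x12F0 (hexadecimal) → 1×4096 + 2×256 + 15×16 = 4848 (decimal)
Compute |5216 - 4848| = 368
368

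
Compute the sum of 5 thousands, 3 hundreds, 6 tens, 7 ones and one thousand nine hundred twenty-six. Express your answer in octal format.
Convert 5 thousands, 3 hundreds, 6 tens, 7 ones (place-value notation) → 5×1000 + 3×100 + 6×10 + 7 = 5367 (decimal)
Convert one thousand nine hundred twenty-six (English words) → 1×1000 + 9×100 + 26 = 1926 (decimal)
Compute 5367 + 1926 = 7293
Convert 7293 (decimal) → 7293 = 1×4096 + 6×512 + 1×64 + 7×8 + 5 → 0o16175 (octal)
0o16175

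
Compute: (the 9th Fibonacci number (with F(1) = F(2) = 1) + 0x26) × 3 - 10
Convert the 9th Fibonacci number (with F(1) = F(2) = 1) (Fibonacci index) → 1, 1, 2, 3, 5, 8, 13, 21, 34 → 34 (decimal)
Convert 0x26 (hexadecimal) → 2×16 + 6 = 38 (decimal)
Expression in decimal: (34 + 38) × 3 - 10
Parentheses first: 34 + 38 = 72
Multiply: 72 × 3 = 216
Subtract: 216 - 10 = 206
206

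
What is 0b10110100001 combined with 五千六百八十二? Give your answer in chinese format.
Convert 0b10110100001 (binary) → 1024 + 256 + 128 + 32 + 1 = 1441 (decimal)
Convert 五千六百八十二 (Chinese numeral) → 5×1000 + 6×100 + 8×10 + 2 = 5682 (decimal)
Compute 1441 + 5682 = 7123
Convert 7123 (decimal) → 7123 = 7×1000 + 1×100 + 2×10 + 3 → 七千一百二十三 (Chinese numeral)
七千一百二十三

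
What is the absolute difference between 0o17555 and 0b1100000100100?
Convert 0o17555 (octal) → 1×4096 + 7×512 + 5×64 + 5×8 + 5 = 8045 (decimal)
Convert 0b1100000100100 (binary) → 4096 + 2048 + 32 + 4 = 6180 (decimal)
Compute |8045 - 6180| = 1865
1865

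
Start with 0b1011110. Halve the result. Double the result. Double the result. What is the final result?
Convert 0b1011110 (binary) → 64 + 16 + 8 + 4 + 2 = 94 (decimal)
Start: 94
94 ÷ 2 = 47
47 × 2 = 94
94 × 2 = 188
188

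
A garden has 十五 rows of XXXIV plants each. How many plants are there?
Convert XXXIV (Roman numeral) → 10 + 10 + 10 + 4 = 34 (decimal)
Convert 十五 (Chinese numeral) → 1×10 + 5 = 15 (decimal)
Compute 34 × 15 = 510
510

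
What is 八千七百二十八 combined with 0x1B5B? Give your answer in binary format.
Convert 八千七百二十八 (Chinese numeral) → 8×1000 + 7×100 + 2×10 + 8 = 8728 (decimal)
Convert 0x1B5B (hexadecimal) → 1×4096 + 11×256 + 5×16 + 11 = 7003 (decimal)
Compute 8728 + 7003 = 15731
Convert 15731 (decimal) → 15731 = 8192 + 4096 + 2048 + 1024 + 256 + 64 + 32 + 16 + 2 + 1 → 0b11110101110011 (binary)
0b11110101110011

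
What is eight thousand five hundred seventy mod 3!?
Convert eight thousand five hundred seventy (English words) → 8×1000 + 5×100 + 70 = 8570 (decimal)
Convert 3! (factorial) → 6 (decimal)
Compute 8570 mod 6 = 2
2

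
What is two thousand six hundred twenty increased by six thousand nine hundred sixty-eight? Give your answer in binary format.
Convert two thousand six hundred twenty (English words) → 2×1000 + 6×100 + 20 = 2620 (decimal)
Convert six thousand nine hundred sixty-eight (English words) → 6×1000 + 9×100 + 68 = 6968 (decimal)
Compute 2620 + 6968 = 9588
Convert 9588 (decimal) → 9588 = 8192 + 1024 + 256 + 64 + 32 + 16 + 4 → 0b10010101110100 (binary)
0b10010101110100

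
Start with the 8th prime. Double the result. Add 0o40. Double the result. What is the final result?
Convert the 8th prime (prime index) → 19 (decimal)
Start: 19
19 × 2 = 38
Convert 0o40 (octal) → 4×8 = 32 (decimal)
38 + 32 = 70
70 × 2 = 140
140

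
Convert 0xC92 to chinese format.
Convert 0xC92 (hexadecimal) → 12×256 + 9×16 + 2 = 3218 (decimal)
Convert 3218 (decimal) → 3218 = 3×1000 + 2×100 + 1×10 + 8 → 三千二百一十八 (Chinese numeral)
三千二百一十八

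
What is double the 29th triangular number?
The 29th triangular number = 29×30/2 = 435
Compute 435 × 2 = 870
870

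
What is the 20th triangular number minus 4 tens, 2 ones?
The 20th triangular number = 20×21/2 = 210
Convert 4 tens, 2 ones (place-value notation) → 4×10 + 2 = 42 (decimal)
Compute 210 - 42 = 168
168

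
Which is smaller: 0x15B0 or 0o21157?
Convert 0x15B0 (hexadecimal) → 1×4096 + 5×256 + 11×16 = 5552 (decimal)
Convert 0o21157 (octal) → 2×4096 + 1×512 + 1×64 + 5×8 + 7 = 8815 (decimal)
Compare 5552 vs 8815: smaller = 5552
5552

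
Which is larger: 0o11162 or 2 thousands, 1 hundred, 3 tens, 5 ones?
Convert 0o11162 (octal) → 1×4096 + 1×512 + 1×64 + 6×8 + 2 = 4722 (decimal)
Convert 2 thousands, 1 hundred, 3 tens, 5 ones (place-value notation) → 2×1000 + 1×100 + 3×10 + 5 = 2135 (decimal)
Compare 4722 vs 2135: larger = 4722
4722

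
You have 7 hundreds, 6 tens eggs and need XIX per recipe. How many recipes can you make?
Convert 7 hundreds, 6 tens (place-value notation) → 7×100 + 6×10 = 760 (decimal)
Convert XIX (Roman numeral) → 10 + 9 = 19 (decimal)
Compute 760 ÷ 19 = 40
40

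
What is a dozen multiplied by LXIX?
Convert a dozen (colloquial) → 12 (decimal)
Convert LXIX (Roman numeral) → 50 + 10 + 9 = 69 (decimal)
Compute 12 × 69 = 828
828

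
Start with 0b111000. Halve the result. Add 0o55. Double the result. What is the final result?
Convert 0b111000 (binary) → 32 + 16 + 8 = 56 (decimal)
Start: 56
56 ÷ 2 = 28
Convert 0o55 (octal) → 5×8 + 5 = 45 (decimal)
28 + 45 = 73
73 × 2 = 146
146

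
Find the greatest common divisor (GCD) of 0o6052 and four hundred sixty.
Convert 0o6052 (octal) → 6×512 + 5×8 + 2 = 3114 (decimal)
Convert four hundred sixty (English words) → 4×100 + 60 = 460 (decimal)
Compute gcd(3114, 460) = 2
2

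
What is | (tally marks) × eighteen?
Convert | (tally marks) → 1 (decimal)
Convert eighteen (English words) → 18 (decimal)
Compute 1 × 18 = 18
18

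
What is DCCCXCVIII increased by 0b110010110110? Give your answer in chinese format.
Convert DCCCXCVIII (Roman numeral) → 500 + 100 + 100 + 100 + 90 + 5 + 1 + 1 + 1 = 898 (decimal)
Convert 0b110010110110 (binary) → 2048 + 1024 + 128 + 32 + 16 + 4 + 2 = 3254 (decimal)
Compute 898 + 3254 = 4152
Convert 4152 (decimal) → 4152 = 4×1000 + 1×100 + 5×10 + 2 → 四千一百五十二 (Chinese numeral)
四千一百五十二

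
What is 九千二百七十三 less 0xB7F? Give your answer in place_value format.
Convert 九千二百七十三 (Chinese numeral) → 9×1000 + 2×100 + 7×10 + 3 = 9273 (decimal)
Convert 0xB7F (hexadecimal) → 11×256 + 7×16 + 15 = 2943 (decimal)
Compute 9273 - 2943 = 6330
Convert 6330 (decimal) → 6330 = 6×1000 + 3×100 + 3×10 → 6 thousands, 3 hundreds, 3 tens (place-value notation)
6 thousands, 3 hundreds, 3 tens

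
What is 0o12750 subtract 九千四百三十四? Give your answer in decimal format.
Convert 0o12750 (octal) → 1×4096 + 2×512 + 7×64 + 5×8 = 5608 (decimal)
Convert 九千四百三十四 (Chinese numeral) → 9×1000 + 4×100 + 3×10 + 4 = 9434 (decimal)
Compute 5608 - 9434 = -3826
-3826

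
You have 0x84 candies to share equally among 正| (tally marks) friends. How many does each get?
Convert 0x84 (hexadecimal) → 8×16 + 4 = 132 (decimal)
Convert 正| (tally marks) → 5 + 1 = 6 (decimal)
Compute 132 ÷ 6 = 22
22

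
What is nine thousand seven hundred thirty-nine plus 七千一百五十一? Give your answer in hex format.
Convert nine thousand seven hundred thirty-nine (English words) → 9×1000 + 7×100 + 39 = 9739 (decimal)
Convert 七千一百五十一 (Chinese numeral) → 7×1000 + 1×100 + 5×10 + 1 = 7151 (decimal)
Compute 9739 + 7151 = 16890
Convert 16890 (decimal) → 16890 = 4×4096 + 1×256 + 15×16 + 10 → 0x41FA (hexadecimal)
0x41FA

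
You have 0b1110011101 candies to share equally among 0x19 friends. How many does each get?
Convert 0b1110011101 (binary) → 512 + 256 + 128 + 16 + 8 + 4 + 1 = 925 (decimal)
Convert 0x19 (hexadecimal) → 1×16 + 9 = 25 (decimal)
Compute 925 ÷ 25 = 37
37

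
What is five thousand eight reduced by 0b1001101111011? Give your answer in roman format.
Convert five thousand eight (English words) → 5×1000 + 8 = 5008 (decimal)
Convert 0b1001101111011 (binary) → 4096 + 512 + 256 + 64 + 32 + 16 + 8 + 2 + 1 = 4987 (decimal)
Compute 5008 - 4987 = 21
Convert 21 (decimal) → 21 = 10 + 10 + 1 → XXI (Roman numeral)
XXI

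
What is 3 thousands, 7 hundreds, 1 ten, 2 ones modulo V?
Convert 3 thousands, 7 hundreds, 1 ten, 2 ones (place-value notation) → 3×1000 + 7×100 + 1×10 + 2 = 3712 (decimal)
Convert V (Roman numeral) → 5 (decimal)
Compute 3712 mod 5 = 2
2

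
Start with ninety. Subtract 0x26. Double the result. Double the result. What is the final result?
Convert ninety (English words) → 90 (decimal)
Start: 90
Convert 0x26 (hexadecimal) → 2×16 + 6 = 38 (decimal)
90 - 38 = 52
52 × 2 = 104
104 × 2 = 208
208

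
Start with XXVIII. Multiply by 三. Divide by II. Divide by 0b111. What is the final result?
Convert XXVIII (Roman numeral) → 10 + 10 + 5 + 1 + 1 + 1 = 28 (decimal)
Start: 28
Convert 三 (Chinese numeral) → 3 (decimal)
28 × 3 = 84
Convert II (Roman numeral) → 1 + 1 = 2 (decimal)
84 ÷ 2 = 42
Convert 0b111 (binary) → 4 + 2 + 1 = 7 (decimal)
42 ÷ 7 = 6
6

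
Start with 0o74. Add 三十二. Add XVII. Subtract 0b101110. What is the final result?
Convert 0o74 (octal) → 7×8 + 4 = 60 (decimal)
Start: 60
Convert 三十二 (Chinese numeral) → 3×10 + 2 = 32 (decimal)
60 + 32 = 92
Convert XVII (Roman numeral) → 10 + 5 + 1 + 1 = 17 (decimal)
92 + 17 = 109
Convert 0b101110 (binary) → 32 + 8 + 4 + 2 = 46 (decimal)
109 - 46 = 63
63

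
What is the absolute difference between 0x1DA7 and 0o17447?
Convert 0x1DA7 (hexadecimal) → 1×4096 + 13×256 + 10×16 + 7 = 7591 (decimal)
Convert 0o17447 (octal) → 1×4096 + 7×512 + 4×64 + 4×8 + 7 = 7975 (decimal)
Compute |7591 - 7975| = 384
384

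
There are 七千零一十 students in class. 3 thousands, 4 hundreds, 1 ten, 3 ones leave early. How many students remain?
Convert 七千零一十 (Chinese numeral) → 7×1000 + 1×10 = 7010 (decimal)
Convert 3 thousands, 4 hundreds, 1 ten, 3 ones (place-value notation) → 3×1000 + 4×100 + 1×10 + 3 = 3413 (decimal)
Compute 7010 - 3413 = 3597
3597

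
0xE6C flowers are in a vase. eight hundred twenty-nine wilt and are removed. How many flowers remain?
Convert 0xE6C (hexadecimal) → 14×256 + 6×16 + 12 = 3692 (decimal)
Convert eight hundred twenty-nine (English words) → 8×100 + 29 = 829 (decimal)
Compute 3692 - 829 = 2863
2863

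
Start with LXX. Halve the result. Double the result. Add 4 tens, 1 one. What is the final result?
Convert LXX (Roman numeral) → 50 + 10 + 10 = 70 (decimal)
Start: 70
70 ÷ 2 = 35
35 × 2 = 70
Convert 4 tens, 1 one (place-value notation) → 4×10 + 1 = 41 (decimal)
70 + 41 = 111
111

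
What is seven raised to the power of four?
Convert seven (English words) → 7 (decimal)
Convert four (English words) → 4 (decimal)
Compute 7 ^ 4 = 2401
2401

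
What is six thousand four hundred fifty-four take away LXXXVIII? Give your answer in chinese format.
Convert six thousand four hundred fifty-four (English words) → 6×1000 + 4×100 + 54 = 6454 (decimal)
Convert LXXXVIII (Roman numeral) → 50 + 10 + 10 + 10 + 5 + 1 + 1 + 1 = 88 (decimal)
Compute 6454 - 88 = 6366
Convert 6366 (decimal) → 6366 = 6×1000 + 3×100 + 6×10 + 6 → 六千三百六十六 (Chinese numeral)
六千三百六十六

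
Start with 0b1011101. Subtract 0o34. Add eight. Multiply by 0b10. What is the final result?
Convert 0b1011101 (binary) → 64 + 16 + 8 + 4 + 1 = 93 (decimal)
Start: 93
Convert 0o34 (octal) → 3×8 + 4 = 28 (decimal)
93 - 28 = 65
Convert eight (English words) → 8 (decimal)
65 + 8 = 73
Convert 0b10 (binary) → 2 (decimal)
73 × 2 = 146
146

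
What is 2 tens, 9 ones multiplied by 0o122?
Convert 2 tens, 9 ones (place-value notation) → 2×10 + 9 = 29 (decimal)
Convert 0o122 (octal) → 1×64 + 2×8 + 2 = 82 (decimal)
Compute 29 × 82 = 2378
2378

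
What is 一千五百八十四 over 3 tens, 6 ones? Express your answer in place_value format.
Convert 一千五百八十四 (Chinese numeral) → 1×1000 + 5×100 + 8×10 + 4 = 1584 (decimal)
Convert 3 tens, 6 ones (place-value notation) → 3×10 + 6 = 36 (decimal)
Compute 1584 ÷ 36 = 44
Convert 44 (decimal) → 44 = 4×10 + 4 → 4 tens, 4 ones (place-value notation)
4 tens, 4 ones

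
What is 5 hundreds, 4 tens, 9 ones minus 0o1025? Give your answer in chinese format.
Convert 5 hundreds, 4 tens, 9 ones (place-value notation) → 5×100 + 4×10 + 9 = 549 (decimal)
Convert 0o1025 (octal) → 1×512 + 2×8 + 5 = 533 (decimal)
Compute 549 - 533 = 16
Convert 16 (decimal) → 16 = 1×10 + 6 → 十六 (Chinese numeral)
十六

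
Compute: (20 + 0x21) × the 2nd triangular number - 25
Convert 0x21 (hexadecimal) → 2×16 + 1 = 33 (decimal)
Convert the 2nd triangular number (triangular index) → 2×3/2 = 3 (decimal)
Expression in decimal: (20 + 33) × 3 - 25
Parentheses first: 20 + 33 = 53
Multiply: 53 × 3 = 159
Subtract: 159 - 25 = 134
134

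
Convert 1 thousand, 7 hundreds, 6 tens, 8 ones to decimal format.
Convert 1 thousand, 7 hundreds, 6 tens, 8 ones (place-value notation) → 1×1000 + 7×100 + 6×10 + 8 = 1768 (decimal)
1768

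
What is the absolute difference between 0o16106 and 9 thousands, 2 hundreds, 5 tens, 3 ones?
Convert 0o16106 (octal) → 1×4096 + 6×512 + 1×64 + 6 = 7238 (decimal)
Convert 9 thousands, 2 hundreds, 5 tens, 3 ones (place-value notation) → 9×1000 + 2×100 + 5×10 + 3 = 9253 (decimal)
Compute |7238 - 9253| = 2015
2015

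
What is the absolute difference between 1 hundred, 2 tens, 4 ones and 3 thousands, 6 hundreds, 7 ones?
Convert 1 hundred, 2 tens, 4 ones (place-value notation) → 1×100 + 2×10 + 4 = 124 (decimal)
Convert 3 thousands, 6 hundreds, 7 ones (place-value notation) → 3×1000 + 6×100 + 7 = 3607 (decimal)
Compute |124 - 3607| = 3483
3483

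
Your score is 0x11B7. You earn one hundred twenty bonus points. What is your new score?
Convert 0x11B7 (hexadecimal) → 1×4096 + 1×256 + 11×16 + 7 = 4535 (decimal)
Convert one hundred twenty (English words) → 1×100 + 20 = 120 (decimal)
Compute 4535 + 120 = 4655
4655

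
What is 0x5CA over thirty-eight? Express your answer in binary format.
Convert 0x5CA (hexadecimal) → 5×256 + 12×16 + 10 = 1482 (decimal)
Convert thirty-eight (English words) → 38 (decimal)
Compute 1482 ÷ 38 = 39
Convert 39 (decimal) → 39 = 32 + 4 + 2 + 1 → 0b100111 (binary)
0b100111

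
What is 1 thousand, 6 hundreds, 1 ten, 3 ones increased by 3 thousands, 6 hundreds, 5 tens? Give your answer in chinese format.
Convert 1 thousand, 6 hundreds, 1 ten, 3 ones (place-value notation) → 1×1000 + 6×100 + 1×10 + 3 = 1613 (decimal)
Convert 3 thousands, 6 hundreds, 5 tens (place-value notation) → 3×1000 + 6×100 + 5×10 = 3650 (decimal)
Compute 1613 + 3650 = 5263
Convert 5263 (decimal) → 5263 = 5×1000 + 2×100 + 6×10 + 3 → 五千二百六十三 (Chinese numeral)
五千二百六十三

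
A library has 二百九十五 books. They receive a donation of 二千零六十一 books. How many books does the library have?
Convert 二百九十五 (Chinese numeral) → 2×100 + 9×10 + 5 = 295 (decimal)
Convert 二千零六十一 (Chinese numeral) → 2×1000 + 6×10 + 1 = 2061 (decimal)
Compute 295 + 2061 = 2356
2356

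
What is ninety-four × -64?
Convert ninety-four (English words) → 94 (decimal)
Compute 94 × -64 = -6016
-6016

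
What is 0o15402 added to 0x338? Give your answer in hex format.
Convert 0o15402 (octal) → 1×4096 + 5×512 + 4×64 + 2 = 6914 (decimal)
Convert 0x338 (hexadecimal) → 3×256 + 3×16 + 8 = 824 (decimal)
Compute 6914 + 824 = 7738
Convert 7738 (decimal) → 7738 = 1×4096 + 14×256 + 3×16 + 10 → 0x1E3A (hexadecimal)
0x1E3A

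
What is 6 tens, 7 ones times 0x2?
Convert 6 tens, 7 ones (place-value notation) → 6×10 + 7 = 67 (decimal)
Convert 0x2 (hexadecimal) → 2 (decimal)
Compute 67 × 2 = 134
134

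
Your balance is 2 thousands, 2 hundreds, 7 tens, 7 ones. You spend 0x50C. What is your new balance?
Convert 2 thousands, 2 hundreds, 7 tens, 7 ones (place-value notation) → 2×1000 + 2×100 + 7×10 + 7 = 2277 (decimal)
Convert 0x50C (hexadecimal) → 5×256 + 12 = 1292 (decimal)
Compute 2277 - 1292 = 985
985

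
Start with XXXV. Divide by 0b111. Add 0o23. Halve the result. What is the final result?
Convert XXXV (Roman numeral) → 10 + 10 + 10 + 5 = 35 (decimal)
Start: 35
Convert 0b111 (binary) → 4 + 2 + 1 = 7 (decimal)
35 ÷ 7 = 5
Convert 0o23 (octal) → 2×8 + 3 = 19 (decimal)
5 + 19 = 24
24 ÷ 2 = 12
12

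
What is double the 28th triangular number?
The 28th triangular number = 28×29/2 = 406
Compute 406 × 2 = 812
812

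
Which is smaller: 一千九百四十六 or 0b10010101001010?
Convert 一千九百四十六 (Chinese numeral) → 1×1000 + 9×100 + 4×10 + 6 = 1946 (decimal)
Convert 0b10010101001010 (binary) → 8192 + 1024 + 256 + 64 + 8 + 2 = 9546 (decimal)
Compare 1946 vs 9546: smaller = 1946
1946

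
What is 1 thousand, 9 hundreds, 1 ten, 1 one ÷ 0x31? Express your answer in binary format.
Convert 1 thousand, 9 hundreds, 1 ten, 1 one (place-value notation) → 1×1000 + 9×100 + 1×10 + 1 = 1911 (decimal)
Convert 0x31 (hexadecimal) → 3×16 + 1 = 49 (decimal)
Compute 1911 ÷ 49 = 39
Convert 39 (decimal) → 39 = 32 + 4 + 2 + 1 → 0b100111 (binary)
0b100111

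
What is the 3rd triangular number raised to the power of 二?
Convert the 3rd triangular number (triangular index) → 3×4/2 = 6 (decimal)
Convert 二 (Chinese numeral) → 2 (decimal)
Compute 6 ^ 2 = 36
36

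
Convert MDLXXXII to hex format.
Convert MDLXXXII (Roman numeral) → 1000 + 500 + 50 + 10 + 10 + 10 + 1 + 1 = 1582 (decimal)
Convert 1582 (decimal) → 1582 = 6×256 + 2×16 + 14 → 0x62E (hexadecimal)
0x62E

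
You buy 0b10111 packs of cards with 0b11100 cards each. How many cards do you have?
Convert 0b11100 (binary) → 16 + 8 + 4 = 28 (decimal)
Convert 0b10111 (binary) → 16 + 4 + 2 + 1 = 23 (decimal)
Compute 28 × 23 = 644
644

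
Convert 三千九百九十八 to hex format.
Convert 三千九百九十八 (Chinese numeral) → 3×1000 + 9×100 + 9×10 + 8 = 3998 (decimal)
Convert 3998 (decimal) → 3998 = 15×256 + 9×16 + 14 → 0xF9E (hexadecimal)
0xF9E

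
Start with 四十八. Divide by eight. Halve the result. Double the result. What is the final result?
Convert 四十八 (Chinese numeral) → 4×10 + 8 = 48 (decimal)
Start: 48
Convert eight (English words) → 8 (decimal)
48 ÷ 8 = 6
6 ÷ 2 = 3
3 × 2 = 6
6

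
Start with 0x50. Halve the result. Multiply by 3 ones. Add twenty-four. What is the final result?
Convert 0x50 (hexadecimal) → 5×16 = 80 (decimal)
Start: 80
80 ÷ 2 = 40
Convert 3 ones (place-value notation) → 3 (decimal)
40 × 3 = 120
Convert twenty-four (English words) → 24 (decimal)
120 + 24 = 144
144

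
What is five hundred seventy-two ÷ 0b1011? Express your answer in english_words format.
Convert five hundred seventy-two (English words) → 5×100 + 72 = 572 (decimal)
Convert 0b1011 (binary) → 8 + 2 + 1 = 11 (decimal)
Compute 572 ÷ 11 = 52
Convert 52 (decimal) → fifty-two (English words)
fifty-two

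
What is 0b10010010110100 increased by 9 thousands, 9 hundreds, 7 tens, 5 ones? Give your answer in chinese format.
Convert 0b10010010110100 (binary) → 8192 + 1024 + 128 + 32 + 16 + 4 = 9396 (decimal)
Convert 9 thousands, 9 hundreds, 7 tens, 5 ones (place-value notation) → 9×1000 + 9×100 + 7×10 + 5 = 9975 (decimal)
Compute 9396 + 9975 = 19371
Convert 19371 (decimal) → 19371 = 1×10000 + 9×1000 + 3×100 + 7×10 + 1 → 一万九千三百七十一 (Chinese numeral)
一万九千三百七十一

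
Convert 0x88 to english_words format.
Convert 0x88 (hexadecimal) → 8×16 + 8 = 136 (decimal)
Convert 136 (decimal) → 136 = 1×100 + 36 → one hundred thirty-six (English words)
one hundred thirty-six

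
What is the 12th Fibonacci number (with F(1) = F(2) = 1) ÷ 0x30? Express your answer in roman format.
Convert the 12th Fibonacci number (with F(1) = F(2) = 1) (Fibonacci index) → 1, 1, 2, 3, 5, 8, 13, 21, 34, 55, 89, 144 → 144 (decimal)
Convert 0x30 (hexadecimal) → 3×16 = 48 (decimal)
Compute 144 ÷ 48 = 3
Convert 3 (decimal) → 3 = 1 + 1 + 1 → III (Roman numeral)
III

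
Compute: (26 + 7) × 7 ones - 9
Convert 7 ones (place-value notation) → 7 (decimal)
Expression in decimal: (26 + 7) × 7 - 9
Parentheses first: 26 + 7 = 33
Multiply: 33 × 7 = 231
Subtract: 231 - 9 = 222
222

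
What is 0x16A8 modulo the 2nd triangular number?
Convert 0x16A8 (hexadecimal) → 1×4096 + 6×256 + 10×16 + 8 = 5800 (decimal)
Convert the 2nd triangular number (triangular index) → 2×3/2 = 3 (decimal)
Compute 5800 mod 3 = 1
1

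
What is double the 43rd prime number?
The 43rd prime number = 191
Compute 191 × 2 = 382
382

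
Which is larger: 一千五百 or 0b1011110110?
Convert 一千五百 (Chinese numeral) → 1×1000 + 5×100 = 1500 (decimal)
Convert 0b1011110110 (binary) → 512 + 128 + 64 + 32 + 16 + 4 + 2 = 758 (decimal)
Compare 1500 vs 758: larger = 1500
1500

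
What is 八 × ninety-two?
Convert 八 (Chinese numeral) → 8 (decimal)
Convert ninety-two (English words) → 92 (decimal)
Compute 8 × 92 = 736
736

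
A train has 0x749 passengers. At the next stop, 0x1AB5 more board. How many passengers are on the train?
Convert 0x749 (hexadecimal) → 7×256 + 4×16 + 9 = 1865 (decimal)
Convert 0x1AB5 (hexadecimal) → 1×4096 + 10×256 + 11×16 + 5 = 6837 (decimal)
Compute 1865 + 6837 = 8702
8702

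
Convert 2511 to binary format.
Convert 2511 (decimal) → 2511 = 2048 + 256 + 128 + 64 + 8 + 4 + 2 + 1 → 0b100111001111 (binary)
0b100111001111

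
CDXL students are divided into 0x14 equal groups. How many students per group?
Convert CDXL (Roman numeral) → 400 + 40 = 440 (decimal)
Convert 0x14 (hexadecimal) → 1×16 + 4 = 20 (decimal)
Compute 440 ÷ 20 = 22
22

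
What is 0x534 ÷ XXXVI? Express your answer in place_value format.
Convert 0x534 (hexadecimal) → 5×256 + 3×16 + 4 = 1332 (decimal)
Convert XXXVI (Roman numeral) → 10 + 10 + 10 + 5 + 1 = 36 (decimal)
Compute 1332 ÷ 36 = 37
Convert 37 (decimal) → 37 = 3×10 + 7 → 3 tens, 7 ones (place-value notation)
3 tens, 7 ones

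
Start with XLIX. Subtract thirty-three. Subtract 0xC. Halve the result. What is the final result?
Convert XLIX (Roman numeral) → 40 + 9 = 49 (decimal)
Start: 49
Convert thirty-three (English words) → 33 (decimal)
49 - 33 = 16
Convert 0xC (hexadecimal) → 12 (decimal)
16 - 12 = 4
4 ÷ 2 = 2
2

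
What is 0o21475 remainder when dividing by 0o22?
Convert 0o21475 (octal) → 2×4096 + 1×512 + 4×64 + 7×8 + 5 = 9021 (decimal)
Convert 0o22 (octal) → 2×8 + 2 = 18 (decimal)
Compute 9021 mod 18 = 3
3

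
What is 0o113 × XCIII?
Convert 0o113 (octal) → 1×64 + 1×8 + 3 = 75 (decimal)
Convert XCIII (Roman numeral) → 90 + 1 + 1 + 1 = 93 (decimal)
Compute 75 × 93 = 6975
6975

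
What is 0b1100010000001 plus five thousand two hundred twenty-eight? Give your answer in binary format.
Convert 0b1100010000001 (binary) → 4096 + 2048 + 128 + 1 = 6273 (decimal)
Convert five thousand two hundred twenty-eight (English words) → 5×1000 + 2×100 + 28 = 5228 (decimal)
Compute 6273 + 5228 = 11501
Convert 11501 (decimal) → 11501 = 8192 + 2048 + 1024 + 128 + 64 + 32 + 8 + 4 + 1 → 0b10110011101101 (binary)
0b10110011101101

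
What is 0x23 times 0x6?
Convert 0x23 (hexadecimal) → 2×16 + 3 = 35 (decimal)
Convert 0x6 (hexadecimal) → 6 (decimal)
Compute 35 × 6 = 210
210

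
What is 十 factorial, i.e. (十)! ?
Convert 十 (Chinese numeral) → 1×10 = 10 (decimal)
Compute 10! = 3628800
3628800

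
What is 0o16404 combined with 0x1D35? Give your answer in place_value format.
Convert 0o16404 (octal) → 1×4096 + 6×512 + 4×64 + 4 = 7428 (decimal)
Convert 0x1D35 (hexadecimal) → 1×4096 + 13×256 + 3×16 + 5 = 7477 (decimal)
Compute 7428 + 7477 = 14905
Convert 14905 (decimal) → 14905 = 14×1000 + 9×100 + 5 → 14 thousands, 9 hundreds, 5 ones (place-value notation)
14 thousands, 9 hundreds, 5 ones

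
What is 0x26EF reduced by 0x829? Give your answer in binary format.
Convert 0x26EF (hexadecimal) → 2×4096 + 6×256 + 14×16 + 15 = 9967 (decimal)
Convert 0x829 (hexadecimal) → 8×256 + 2×16 + 9 = 2089 (decimal)
Compute 9967 - 2089 = 7878
Convert 7878 (decimal) → 7878 = 4096 + 2048 + 1024 + 512 + 128 + 64 + 4 + 2 → 0b1111011000110 (binary)
0b1111011000110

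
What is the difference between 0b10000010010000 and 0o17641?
Convert 0b10000010010000 (binary) → 8192 + 128 + 16 = 8336 (decimal)
Convert 0o17641 (octal) → 1×4096 + 7×512 + 6×64 + 4×8 + 1 = 8097 (decimal)
Difference: |8336 - 8097| = 239
239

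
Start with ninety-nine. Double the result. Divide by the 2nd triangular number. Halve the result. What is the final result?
Convert ninety-nine (English words) → 99 (decimal)
Start: 99
99 × 2 = 198
Convert the 2nd triangular number (triangular index) → 2×3/2 = 3 (decimal)
198 ÷ 3 = 66
66 ÷ 2 = 33
33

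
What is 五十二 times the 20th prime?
Convert 五十二 (Chinese numeral) → 5×10 + 2 = 52 (decimal)
Convert the 20th prime (prime index) → 71 (decimal)
Compute 52 × 71 = 3692
3692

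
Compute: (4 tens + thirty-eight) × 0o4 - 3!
Convert 4 tens (place-value notation) → 4×10 = 40 (decimal)
Convert thirty-eight (English words) → 38 (decimal)
Convert 0o4 (octal) → 4 (decimal)
Convert 3! (factorial) → 6 (decimal)
Expression in decimal: (40 + 38) × 4 - 6
Parentheses first: 40 + 38 = 78
Multiply: 78 × 4 = 312
Subtract: 312 - 6 = 306
306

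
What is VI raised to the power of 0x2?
Convert VI (Roman numeral) → 5 + 1 = 6 (decimal)
Convert 0x2 (hexadecimal) → 2 (decimal)
Compute 6 ^ 2 = 36
36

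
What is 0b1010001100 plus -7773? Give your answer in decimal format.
Convert 0b1010001100 (binary) → 512 + 128 + 8 + 4 = 652 (decimal)
Compute 652 + -7773 = -7121
-7121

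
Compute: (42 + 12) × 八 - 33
Convert 八 (Chinese numeral) → 8 (decimal)
Expression in decimal: (42 + 12) × 8 - 33
Parentheses first: 42 + 12 = 54
Multiply: 54 × 8 = 432
Subtract: 432 - 33 = 399
399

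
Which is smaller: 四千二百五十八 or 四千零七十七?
Convert 四千二百五十八 (Chinese numeral) → 4×1000 + 2×100 + 5×10 + 8 = 4258 (decimal)
Convert 四千零七十七 (Chinese numeral) → 4×1000 + 7×10 + 7 = 4077 (decimal)
Compare 4258 vs 4077: smaller = 4077
4077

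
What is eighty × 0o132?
Convert eighty (English words) → 80 (decimal)
Convert 0o132 (octal) → 1×64 + 3×8 + 2 = 90 (decimal)
Compute 80 × 90 = 7200
7200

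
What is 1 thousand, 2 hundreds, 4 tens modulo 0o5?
Convert 1 thousand, 2 hundreds, 4 tens (place-value notation) → 1×1000 + 2×100 + 4×10 = 1240 (decimal)
Convert 0o5 (octal) → 5 (decimal)
Compute 1240 mod 5 = 0
0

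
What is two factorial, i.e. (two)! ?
Convert two (English words) → 2 (decimal)
Compute 2! = 2
2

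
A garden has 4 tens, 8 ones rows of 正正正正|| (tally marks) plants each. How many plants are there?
Convert 正正正正|| (tally marks) → 5 + 5 + 5 + 5 + 2 = 22 (decimal)
Convert 4 tens, 8 ones (place-value notation) → 4×10 + 8 = 48 (decimal)
Compute 22 × 48 = 1056
1056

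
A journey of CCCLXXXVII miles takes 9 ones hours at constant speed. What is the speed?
Convert CCCLXXXVII (Roman numeral) → 100 + 100 + 100 + 50 + 10 + 10 + 10 + 5 + 1 + 1 = 387 (decimal)
Convert 9 ones (place-value notation) → 9 (decimal)
Compute 387 ÷ 9 = 43
43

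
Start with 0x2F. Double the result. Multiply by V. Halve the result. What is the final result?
Convert 0x2F (hexadecimal) → 2×16 + 15 = 47 (decimal)
Start: 47
47 × 2 = 94
Convert V (Roman numeral) → 5 (decimal)
94 × 5 = 470
470 ÷ 2 = 235
235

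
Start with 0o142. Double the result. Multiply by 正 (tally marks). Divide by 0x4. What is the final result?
Convert 0o142 (octal) → 1×64 + 4×8 + 2 = 98 (decimal)
Start: 98
98 × 2 = 196
Convert 正 (tally marks) → 5 (decimal)
196 × 5 = 980
Convert 0x4 (hexadecimal) → 4 (decimal)
980 ÷ 4 = 245
245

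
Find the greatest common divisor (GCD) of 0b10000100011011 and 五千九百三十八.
Convert 0b10000100011011 (binary) → 8192 + 256 + 16 + 8 + 2 + 1 = 8475 (decimal)
Convert 五千九百三十八 (Chinese numeral) → 5×1000 + 9×100 + 3×10 + 8 = 5938 (decimal)
Compute gcd(8475, 5938) = 1
1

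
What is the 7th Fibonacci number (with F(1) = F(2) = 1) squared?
The 7th Fibonacci number (with F(1) = F(2) = 1): 1, 1, 2, 3, 5, 8, 13 → 13
Compute 13² = 13 × 13 = 169
169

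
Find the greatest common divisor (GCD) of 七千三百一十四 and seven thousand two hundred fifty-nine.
Convert 七千三百一十四 (Chinese numeral) → 7×1000 + 3×100 + 1×10 + 4 = 7314 (decimal)
Convert seven thousand two hundred fifty-nine (English words) → 7×1000 + 2×100 + 59 = 7259 (decimal)
Compute gcd(7314, 7259) = 1
1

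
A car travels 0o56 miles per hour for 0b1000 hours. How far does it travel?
Convert 0o56 (octal) → 5×8 + 6 = 46 (decimal)
Convert 0b1000 (binary) → 8 (decimal)
Compute 46 × 8 = 368
368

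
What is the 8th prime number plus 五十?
The 8th prime number = 19
Convert 五十 (Chinese numeral) → 5×10 = 50 (decimal)
Compute 19 + 50 = 69
69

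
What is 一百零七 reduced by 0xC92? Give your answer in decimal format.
Convert 一百零七 (Chinese numeral) → 1×100 + 7 = 107 (decimal)
Convert 0xC92 (hexadecimal) → 12×256 + 9×16 + 2 = 3218 (decimal)
Compute 107 - 3218 = -3111
-3111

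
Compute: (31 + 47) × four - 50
Convert four (English words) → 4 (decimal)
Expression in decimal: (31 + 47) × 4 - 50
Parentheses first: 31 + 47 = 78
Multiply: 78 × 4 = 312
Subtract: 312 - 50 = 262
262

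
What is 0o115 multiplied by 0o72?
Convert 0o115 (octal) → 1×64 + 1×8 + 5 = 77 (decimal)
Convert 0o72 (octal) → 7×8 + 2 = 58 (decimal)
Compute 77 × 58 = 4466
4466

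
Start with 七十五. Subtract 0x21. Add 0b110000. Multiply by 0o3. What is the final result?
Convert 七十五 (Chinese numeral) → 7×10 + 5 = 75 (decimal)
Start: 75
Convert 0x21 (hexadecimal) → 2×16 + 1 = 33 (decimal)
75 - 33 = 42
Convert 0b110000 (binary) → 32 + 16 = 48 (decimal)
42 + 48 = 90
Convert 0o3 (octal) → 3 (decimal)
90 × 3 = 270
270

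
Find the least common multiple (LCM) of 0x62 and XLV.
Convert 0x62 (hexadecimal) → 6×16 + 2 = 98 (decimal)
Convert XLV (Roman numeral) → 40 + 5 = 45 (decimal)
Compute lcm(98, 45) = 4410
4410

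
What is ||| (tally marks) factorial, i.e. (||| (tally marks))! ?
Convert ||| (tally marks) → 3 (decimal)
Compute 3! = 6
6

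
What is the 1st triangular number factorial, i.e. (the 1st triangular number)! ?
Convert the 1st triangular number (triangular index) → 1×2/2 = 1 (decimal)
Compute 1! = 1
1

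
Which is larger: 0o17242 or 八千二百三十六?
Convert 0o17242 (octal) → 1×4096 + 7×512 + 2×64 + 4×8 + 2 = 7842 (decimal)
Convert 八千二百三十六 (Chinese numeral) → 8×1000 + 2×100 + 3×10 + 6 = 8236 (decimal)
Compare 7842 vs 8236: larger = 8236
8236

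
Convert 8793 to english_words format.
Convert 8793 (decimal) → 8793 = 8×1000 + 7×100 + 93 → eight thousand seven hundred ninety-three (English words)
eight thousand seven hundred ninety-three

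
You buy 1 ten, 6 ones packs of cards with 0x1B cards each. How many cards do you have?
Convert 0x1B (hexadecimal) → 1×16 + 11 = 27 (decimal)
Convert 1 ten, 6 ones (place-value notation) → 1×10 + 6 = 16 (decimal)
Compute 27 × 16 = 432
432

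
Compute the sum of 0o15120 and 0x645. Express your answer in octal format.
Convert 0o15120 (octal) → 1×4096 + 5×512 + 1×64 + 2×8 = 6736 (decimal)
Convert 0x645 (hexadecimal) → 6×256 + 4×16 + 5 = 1605 (decimal)
Compute 6736 + 1605 = 8341
Convert 8341 (decimal) → 8341 = 2×4096 + 2×64 + 2×8 + 5 → 0o20225 (octal)
0o20225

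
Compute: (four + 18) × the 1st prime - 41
Convert four (English words) → 4 (decimal)
Convert the 1st prime (prime index) → 2 (decimal)
Expression in decimal: (4 + 18) × 2 - 41
Parentheses first: 4 + 18 = 22
Multiply: 22 × 2 = 44
Subtract: 44 - 41 = 3
3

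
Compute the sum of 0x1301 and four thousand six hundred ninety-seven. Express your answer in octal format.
Convert 0x1301 (hexadecimal) → 1×4096 + 3×256 + 1 = 4865 (decimal)
Convert four thousand six hundred ninety-seven (English words) → 4×1000 + 6×100 + 97 = 4697 (decimal)
Compute 4865 + 4697 = 9562
Convert 9562 (decimal) → 9562 = 2×4096 + 2×512 + 5×64 + 3×8 + 2 → 0o22532 (octal)
0o22532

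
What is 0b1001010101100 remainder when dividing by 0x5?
Convert 0b1001010101100 (binary) → 4096 + 512 + 128 + 32 + 8 + 4 = 4780 (decimal)
Convert 0x5 (hexadecimal) → 5 (decimal)
Compute 4780 mod 5 = 0
0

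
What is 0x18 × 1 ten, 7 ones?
Convert 0x18 (hexadecimal) → 1×16 + 8 = 24 (decimal)
Convert 1 ten, 7 ones (place-value notation) → 1×10 + 7 = 17 (decimal)
Compute 24 × 17 = 408
408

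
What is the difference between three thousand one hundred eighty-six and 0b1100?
Convert three thousand one hundred eighty-six (English words) → 3×1000 + 1×100 + 86 = 3186 (decimal)
Convert 0b1100 (binary) → 8 + 4 = 12 (decimal)
Difference: |3186 - 12| = 3174
3174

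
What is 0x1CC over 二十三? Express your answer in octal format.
Convert 0x1CC (hexadecimal) → 1×256 + 12×16 + 12 = 460 (decimal)
Convert 二十三 (Chinese numeral) → 2×10 + 3 = 23 (decimal)
Compute 460 ÷ 23 = 20
Convert 20 (decimal) → 20 = 2×8 + 4 → 0o24 (octal)
0o24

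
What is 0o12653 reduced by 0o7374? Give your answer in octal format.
Convert 0o12653 (octal) → 1×4096 + 2×512 + 6×64 + 5×8 + 3 = 5547 (decimal)
Convert 0o7374 (octal) → 7×512 + 3×64 + 7×8 + 4 = 3836 (decimal)
Compute 5547 - 3836 = 1711
Convert 1711 (decimal) → 1711 = 3×512 + 2×64 + 5×8 + 7 → 0o3257 (octal)
0o3257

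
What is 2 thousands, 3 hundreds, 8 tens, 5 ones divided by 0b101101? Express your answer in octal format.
Convert 2 thousands, 3 hundreds, 8 tens, 5 ones (place-value notation) → 2×1000 + 3×100 + 8×10 + 5 = 2385 (decimal)
Convert 0b101101 (binary) → 32 + 8 + 4 + 1 = 45 (decimal)
Compute 2385 ÷ 45 = 53
Convert 53 (decimal) → 53 = 6×8 + 5 → 0o65 (octal)
0o65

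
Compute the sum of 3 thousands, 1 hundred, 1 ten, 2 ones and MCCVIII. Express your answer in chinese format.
Convert 3 thousands, 1 hundred, 1 ten, 2 ones (place-value notation) → 3×1000 + 1×100 + 1×10 + 2 = 3112 (decimal)
Convert MCCVIII (Roman numeral) → 1000 + 100 + 100 + 5 + 1 + 1 + 1 = 1208 (decimal)
Compute 3112 + 1208 = 4320
Convert 4320 (decimal) → 4320 = 4×1000 + 3×100 + 2×10 → 四千三百二十 (Chinese numeral)
四千三百二十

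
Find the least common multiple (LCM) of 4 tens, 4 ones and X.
Convert 4 tens, 4 ones (place-value notation) → 4×10 + 4 = 44 (decimal)
Convert X (Roman numeral) → 10 (decimal)
Compute lcm(44, 10) = 220
220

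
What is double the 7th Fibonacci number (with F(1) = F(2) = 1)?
The 7th Fibonacci number (with F(1) = F(2) = 1): 1, 1, 2, 3, 5, 8, 13 → 13
Compute 13 × 2 = 26
26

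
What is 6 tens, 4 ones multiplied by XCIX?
Convert 6 tens, 4 ones (place-value notation) → 6×10 + 4 = 64 (decimal)
Convert XCIX (Roman numeral) → 90 + 9 = 99 (decimal)
Compute 64 × 99 = 6336
6336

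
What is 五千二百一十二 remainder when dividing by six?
Convert 五千二百一十二 (Chinese numeral) → 5×1000 + 2×100 + 1×10 + 2 = 5212 (decimal)
Convert six (English words) → 6 (decimal)
Compute 5212 mod 6 = 4
4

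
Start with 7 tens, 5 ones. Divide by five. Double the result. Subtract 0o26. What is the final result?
Convert 7 tens, 5 ones (place-value notation) → 7×10 + 5 = 75 (decimal)
Start: 75
Convert five (English words) → 5 (decimal)
75 ÷ 5 = 15
15 × 2 = 30
Convert 0o26 (octal) → 2×8 + 6 = 22 (decimal)
30 - 22 = 8
8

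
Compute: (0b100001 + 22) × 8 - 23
Convert 0b100001 (binary) → 32 + 1 = 33 (decimal)
Expression in decimal: (33 + 22) × 8 - 23
Parentheses first: 33 + 22 = 55
Multiply: 55 × 8 = 440
Subtract: 440 - 23 = 417
417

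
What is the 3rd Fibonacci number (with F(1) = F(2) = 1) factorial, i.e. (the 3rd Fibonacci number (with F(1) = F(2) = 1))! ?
Convert the 3rd Fibonacci number (with F(1) = F(2) = 1) (Fibonacci index) → 1, 1, 2 → 2 (decimal)
Compute 2! = 2
2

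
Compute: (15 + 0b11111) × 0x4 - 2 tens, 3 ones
Convert 0b11111 (binary) → 16 + 8 + 4 + 2 + 1 = 31 (decimal)
Convert 0x4 (hexadecimal) → 4 (decimal)
Convert 2 tens, 3 ones (place-value notation) → 2×10 + 3 = 23 (decimal)
Expression in decimal: (15 + 31) × 4 - 23
Parentheses first: 15 + 31 = 46
Multiply: 46 × 4 = 184
Subtract: 184 - 23 = 161
161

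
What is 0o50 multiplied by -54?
Convert 0o50 (octal) → 5×8 = 40 (decimal)
Compute 40 × -54 = -2160
-2160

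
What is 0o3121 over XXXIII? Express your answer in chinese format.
Convert 0o3121 (octal) → 3×512 + 1×64 + 2×8 + 1 = 1617 (decimal)
Convert XXXIII (Roman numeral) → 10 + 10 + 10 + 1 + 1 + 1 = 33 (decimal)
Compute 1617 ÷ 33 = 49
Convert 49 (decimal) → 49 = 4×10 + 9 → 四十九 (Chinese numeral)
四十九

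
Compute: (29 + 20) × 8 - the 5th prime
Convert the 5th prime (prime index) → 11 (decimal)
Expression in decimal: (29 + 20) × 8 - 11
Parentheses first: 29 + 20 = 49
Multiply: 49 × 8 = 392
Subtract: 392 - 11 = 381
381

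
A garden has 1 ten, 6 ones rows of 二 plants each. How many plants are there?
Convert 二 (Chinese numeral) → 2 (decimal)
Convert 1 ten, 6 ones (place-value notation) → 1×10 + 6 = 16 (decimal)
Compute 2 × 16 = 32
32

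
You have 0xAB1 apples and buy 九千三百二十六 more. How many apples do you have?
Convert 0xAB1 (hexadecimal) → 10×256 + 11×16 + 1 = 2737 (decimal)
Convert 九千三百二十六 (Chinese numeral) → 9×1000 + 3×100 + 2×10 + 6 = 9326 (decimal)
Compute 2737 + 9326 = 12063
12063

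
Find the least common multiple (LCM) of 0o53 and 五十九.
Convert 0o53 (octal) → 5×8 + 3 = 43 (decimal)
Convert 五十九 (Chinese numeral) → 5×10 + 9 = 59 (decimal)
Compute lcm(43, 59) = 2537
2537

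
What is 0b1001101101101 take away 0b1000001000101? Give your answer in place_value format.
Convert 0b1001101101101 (binary) → 4096 + 512 + 256 + 64 + 32 + 8 + 4 + 1 = 4973 (decimal)
Convert 0b1000001000101 (binary) → 4096 + 64 + 4 + 1 = 4165 (decimal)
Compute 4973 - 4165 = 808
Convert 808 (decimal) → 808 = 8×100 + 8 → 8 hundreds, 8 ones (place-value notation)
8 hundreds, 8 ones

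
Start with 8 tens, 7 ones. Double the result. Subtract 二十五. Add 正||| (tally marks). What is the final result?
Convert 8 tens, 7 ones (place-value notation) → 8×10 + 7 = 87 (decimal)
Start: 87
87 × 2 = 174
Convert 二十五 (Chinese numeral) → 2×10 + 5 = 25 (decimal)
174 - 25 = 149
Convert 正||| (tally marks) → 5 + 3 = 8 (decimal)
149 + 8 = 157
157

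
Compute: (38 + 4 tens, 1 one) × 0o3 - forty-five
Convert 4 tens, 1 one (place-value notation) → 4×10 + 1 = 41 (decimal)
Convert 0o3 (octal) → 3 (decimal)
Convert forty-five (English words) → 45 (decimal)
Expression in decimal: (38 + 41) × 3 - 45
Parentheses first: 38 + 41 = 79
Multiply: 79 × 3 = 237
Subtract: 237 - 45 = 192
192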